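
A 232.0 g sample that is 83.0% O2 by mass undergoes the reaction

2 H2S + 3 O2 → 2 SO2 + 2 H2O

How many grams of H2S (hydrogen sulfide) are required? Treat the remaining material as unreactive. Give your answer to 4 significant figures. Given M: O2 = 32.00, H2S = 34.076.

136.7 g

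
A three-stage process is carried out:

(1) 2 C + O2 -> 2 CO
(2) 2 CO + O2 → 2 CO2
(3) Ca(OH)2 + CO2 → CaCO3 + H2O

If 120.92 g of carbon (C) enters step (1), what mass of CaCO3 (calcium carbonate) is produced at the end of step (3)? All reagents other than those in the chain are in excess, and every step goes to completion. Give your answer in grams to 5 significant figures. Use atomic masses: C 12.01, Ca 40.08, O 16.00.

1007.7 g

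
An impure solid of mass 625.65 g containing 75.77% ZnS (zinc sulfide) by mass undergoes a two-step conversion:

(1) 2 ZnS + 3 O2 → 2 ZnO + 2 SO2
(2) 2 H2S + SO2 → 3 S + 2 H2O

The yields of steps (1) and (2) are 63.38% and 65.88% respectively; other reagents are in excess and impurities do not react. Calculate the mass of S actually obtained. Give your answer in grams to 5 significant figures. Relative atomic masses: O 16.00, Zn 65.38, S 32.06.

Pure ZnS = 625.65 × 0.7577 = 474.055 g.
M(ZnS) = 65.38 + 32.06 = 97.44 g/mol.
M(S) = 32.06 g/mol.
n(ZnS) = 474.055 / 97.44 = 4.86510 mol.
Step 1 (ZnS:SO2 = 2:2): theoretical n(SO2) = 4.86510 mol; at 63.38% yield, n(SO2) = 3.08350 mol.
Step 2 (SO2:S = 1:3): theoretical n(S) = 9.25049 mol, so theoretical mass = 9.25049 × 32.06 = 296.571 g.
At 65.88% yield, actual mass of S = 296.571 × 0.6588 = 195.381 g.

195.38 g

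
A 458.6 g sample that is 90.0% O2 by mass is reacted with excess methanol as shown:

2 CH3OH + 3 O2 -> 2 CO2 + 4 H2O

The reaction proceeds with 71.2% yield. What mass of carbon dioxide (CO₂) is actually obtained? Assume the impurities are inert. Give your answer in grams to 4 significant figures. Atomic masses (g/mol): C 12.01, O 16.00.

269.4 g

Pure O2 available = 458.6 g × 0.900 = 412.74 g.
M(O2) = 2(16.00) = 32.00 g/mol.
M(CO2) = 12.01 + 2(16.00) = 44.01 g/mol.
n(O2) = 412.74 g / 32.00 g/mol = 12.898 mol.
From the equation the O2:CO2 mole ratio is 3:2, so n(CO2) = 12.898 × 2/3 = 8.5988 mol.
Mass of CO2 = 8.5988 mol × 44.01 g/mol = 378.43 g.
Actual mass collected = 378.43 g × 0.712 = 269.44 g.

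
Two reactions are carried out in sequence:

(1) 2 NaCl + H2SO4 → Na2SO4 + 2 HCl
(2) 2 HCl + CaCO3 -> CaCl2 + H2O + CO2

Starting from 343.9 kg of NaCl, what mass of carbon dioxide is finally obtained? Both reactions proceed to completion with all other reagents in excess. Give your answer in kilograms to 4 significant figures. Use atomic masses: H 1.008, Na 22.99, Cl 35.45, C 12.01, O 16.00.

129.5 kg

M(NaCl) = 22.99 + 35.45 = 58.44 g/mol.
M(CO2) = 12.01 + 2(16.00) = 44.01 g/mol.
343.9 kg = 343900 g.
n(NaCl) = 343900 / 58.44 = 5884.7 mol.
Step 1 gives a 2:2 ratio of NaCl to HCl, so n(HCl) = 5884.7 mol.
In step 2 the HCl:CO2 ratio is 2:1, so n(CO2) = 2942.3 mol.
Mass of CO2 = 2942.3 × 44.01 = 129490 g = 129.5 kg.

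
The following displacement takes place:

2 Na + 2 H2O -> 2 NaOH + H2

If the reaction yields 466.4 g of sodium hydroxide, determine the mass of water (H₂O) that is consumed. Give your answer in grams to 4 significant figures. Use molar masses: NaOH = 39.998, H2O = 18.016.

n(NaOH) = 466.40 g / 39.998 g/mol = 11.661 mol.
From the equation the NaOH:H2O mole ratio is 2:2, so n(H2O) = 11.661 × 2/2 = 11.661 mol.
Mass of H2O = 11.661 mol × 18.016 g/mol = 210.08 g.

210.1 g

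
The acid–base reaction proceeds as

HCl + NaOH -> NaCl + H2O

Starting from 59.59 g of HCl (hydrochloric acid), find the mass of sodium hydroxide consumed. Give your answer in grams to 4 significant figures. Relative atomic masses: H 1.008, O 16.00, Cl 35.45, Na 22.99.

M(HCl) = 1.008 + 35.45 = 36.458 g/mol.
M(NaOH) = 22.99 + 16.00 + 1.008 = 39.998 g/mol.
n(HCl) = 59.590 g / 36.458 g/mol = 1.6345 mol.
From the equation the HCl:NaOH mole ratio is 1:1, so n(NaOH) = 1.6345 × 1/1 = 1.6345 mol.
Mass of NaOH = 1.6345 mol × 39.998 g/mol = 65.376 g.

65.38 g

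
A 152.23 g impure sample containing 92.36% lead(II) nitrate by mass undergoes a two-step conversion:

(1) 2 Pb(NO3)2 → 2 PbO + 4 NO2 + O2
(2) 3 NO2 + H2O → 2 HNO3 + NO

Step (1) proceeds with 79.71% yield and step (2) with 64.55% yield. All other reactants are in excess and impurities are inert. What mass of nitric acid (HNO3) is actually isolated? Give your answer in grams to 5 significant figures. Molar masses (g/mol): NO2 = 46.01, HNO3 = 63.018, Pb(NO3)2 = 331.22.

Pure Pb(NO3)2 = 152.23 × 0.9236 = 140.600 g.
n(Pb(NO3)2) = 140.600 / 331.22 = 0.424490 mol.
Step 1 (Pb(NO3)2:NO2 = 2:4): theoretical n(NO2) = 0.848980 mol; at 79.71% yield, n(NO2) = 0.676722 mol.
Step 2 (NO2:HNO3 = 3:2): theoretical n(HNO3) = 0.451148 mol, so theoretical mass = 0.451148 × 63.018 = 28.4305 g.
At 64.55% yield, actual mass of HNO3 = 28.4305 × 0.6455 = 18.3519 g.

18.352 g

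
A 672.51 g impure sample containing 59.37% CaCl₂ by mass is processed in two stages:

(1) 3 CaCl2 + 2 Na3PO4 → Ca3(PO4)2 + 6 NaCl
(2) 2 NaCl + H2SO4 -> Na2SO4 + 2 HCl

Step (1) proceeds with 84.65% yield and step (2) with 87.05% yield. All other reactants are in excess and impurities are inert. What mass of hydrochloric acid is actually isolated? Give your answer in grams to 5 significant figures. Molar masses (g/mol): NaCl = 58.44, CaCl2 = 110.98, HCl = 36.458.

Pure CaCl2 = 672.51 × 0.5937 = 399.269 g.
n(CaCl2) = 399.269 / 110.98 = 3.59767 mol.
Step 1 (CaCl2:NaCl = 3:6): theoretical n(NaCl) = 7.19534 mol; at 84.65% yield, n(NaCl) = 6.09085 mol.
Step 2 (NaCl:HCl = 2:2): theoretical n(HCl) = 6.09085 mol, so theoretical mass = 6.09085 × 36.458 = 222.060 g.
At 87.05% yield, actual mass of HCl = 222.060 × 0.8705 = 193.303 g.

193.30 g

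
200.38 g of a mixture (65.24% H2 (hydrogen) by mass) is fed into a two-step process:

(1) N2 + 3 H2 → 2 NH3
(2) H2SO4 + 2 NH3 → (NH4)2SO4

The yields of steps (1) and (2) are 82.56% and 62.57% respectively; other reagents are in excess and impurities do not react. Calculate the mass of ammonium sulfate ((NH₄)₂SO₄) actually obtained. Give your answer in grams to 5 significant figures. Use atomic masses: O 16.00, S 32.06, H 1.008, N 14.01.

1475.5 g

Pure H2 = 200.38 × 0.6524 = 130.728 g.
M(H2) = 2(1.008) = 2.016 g/mol.
M((NH4)2SO4) = 2(14.01) + 8(1.008) + 32.06 + 4(16.00) = 132.144 g/mol.
n(H2) = 130.728 / 2.016 = 64.8452 mol.
Step 1 (H2:NH3 = 3:2): theoretical n(NH3) = 43.2301 mol; at 82.56% yield, n(NH3) = 35.6908 mol.
Step 2 (NH3:(NH4)2SO4 = 2:1): theoretical n((NH4)2SO4) = 17.8454 mol, so theoretical mass = 17.8454 × 132.144 = 2358.16 g.
At 62.57% yield, actual mass of (NH4)2SO4 = 2358.16 × 0.6257 = 1475.50 g.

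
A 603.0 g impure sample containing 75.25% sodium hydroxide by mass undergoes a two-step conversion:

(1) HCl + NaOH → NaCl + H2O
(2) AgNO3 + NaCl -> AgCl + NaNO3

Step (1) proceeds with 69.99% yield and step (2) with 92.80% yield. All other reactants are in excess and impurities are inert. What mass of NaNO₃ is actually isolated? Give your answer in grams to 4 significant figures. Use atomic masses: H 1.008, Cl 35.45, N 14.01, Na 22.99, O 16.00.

626.3 g

Pure NaOH = 603.0 × 0.7525 = 453.76 g.
M(NaOH) = 22.99 + 16.00 + 1.008 = 39.998 g/mol.
M(NaNO3) = 22.99 + 14.01 + 3(16.00) = 85.00 g/mol.
n(NaOH) = 453.76 / 39.998 = 11.345 mol.
Step 1 (NaOH:NaCl = 1:1): theoretical n(NaCl) = 11.345 mol; at 69.99% yield, n(NaCl) = 7.9400 mol.
Step 2 (NaCl:NaNO3 = 1:1): theoretical n(NaNO3) = 7.9400 mol, so theoretical mass = 7.9400 × 85.00 = 674.90 g.
At 92.80% yield, actual mass of NaNO3 = 674.90 × 0.9280 = 626.31 g.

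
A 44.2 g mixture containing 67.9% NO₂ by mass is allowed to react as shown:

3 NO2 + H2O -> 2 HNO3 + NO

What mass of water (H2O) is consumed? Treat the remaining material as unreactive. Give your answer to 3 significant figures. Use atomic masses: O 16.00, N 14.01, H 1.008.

3.92 g

Mass of pure NO2 = 44.2 g × 0.679 = 30.01 g.
M(NO2) = 14.01 + 2(16.00) = 46.01 g/mol.
M(H2O) = 2(1.008) + 16.00 = 18.016 g/mol.
n(NO2) = 30.01 g / 46.01 g/mol = 0.6523 mol.
From the equation the NO2:H2O mole ratio is 3:1, so n(H2O) = 0.6523 × 1/3 = 0.2174 mol.
Mass of H2O = 0.2174 mol × 18.016 g/mol = 3.917 g.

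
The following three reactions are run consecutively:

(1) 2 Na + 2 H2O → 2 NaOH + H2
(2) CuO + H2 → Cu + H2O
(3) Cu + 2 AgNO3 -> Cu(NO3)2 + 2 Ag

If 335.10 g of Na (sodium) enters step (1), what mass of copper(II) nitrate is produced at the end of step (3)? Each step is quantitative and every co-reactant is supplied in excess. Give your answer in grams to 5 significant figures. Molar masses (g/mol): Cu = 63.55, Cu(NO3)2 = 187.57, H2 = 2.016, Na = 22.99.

1367.0 g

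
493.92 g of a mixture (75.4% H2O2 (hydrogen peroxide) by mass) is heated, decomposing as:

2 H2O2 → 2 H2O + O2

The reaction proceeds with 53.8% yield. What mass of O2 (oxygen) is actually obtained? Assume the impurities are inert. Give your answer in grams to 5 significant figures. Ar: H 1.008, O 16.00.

94.243 g

Pure H2O2 available = 493.92 g × 0.754 = 372.416 g.
M(H2O2) = 2(1.008) + 2(16.00) = 34.016 g/mol.
M(O2) = 2(16.00) = 32.00 g/mol.
n(H2O2) = 372.416 g / 34.016 g/mol = 10.9483 mol.
From the equation the H2O2:O2 mole ratio is 2:1, so n(O2) = 10.9483 × 1/2 = 5.47413 mol.
Mass of O2 = 5.47413 mol × 32.00 g/mol = 175.172 g.
Actual mass collected = 175.172 g × 0.538 = 94.2425 g.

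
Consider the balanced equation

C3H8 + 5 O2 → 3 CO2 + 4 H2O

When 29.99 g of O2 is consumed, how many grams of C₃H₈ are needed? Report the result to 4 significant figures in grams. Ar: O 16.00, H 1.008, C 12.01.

8.265 g

M(O2) = 2(16.00) = 32.00 g/mol.
M(C3H8) = 3(12.01) + 8(1.008) = 44.094 g/mol.
n(O2) = 29.990 g / 32.00 g/mol = 0.93719 mol.
From the equation the O2:C3H8 mole ratio is 5:1, so n(C3H8) = 0.93719 × 1/5 = 0.18744 mol.
Mass of C3H8 = 0.18744 mol × 44.094 g/mol = 8.2649 g.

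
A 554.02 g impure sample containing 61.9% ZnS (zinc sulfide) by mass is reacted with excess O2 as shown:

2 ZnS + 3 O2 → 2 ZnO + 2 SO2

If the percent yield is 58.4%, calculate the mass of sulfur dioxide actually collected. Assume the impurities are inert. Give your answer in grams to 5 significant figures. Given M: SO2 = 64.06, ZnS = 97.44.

131.67 g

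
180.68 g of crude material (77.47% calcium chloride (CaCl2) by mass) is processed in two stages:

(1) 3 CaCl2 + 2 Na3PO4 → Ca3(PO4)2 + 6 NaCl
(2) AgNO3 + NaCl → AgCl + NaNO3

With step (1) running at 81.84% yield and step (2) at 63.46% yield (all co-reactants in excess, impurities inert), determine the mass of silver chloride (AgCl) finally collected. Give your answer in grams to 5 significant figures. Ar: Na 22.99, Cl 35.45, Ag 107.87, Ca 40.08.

187.76 g

Pure CaCl2 = 180.68 × 0.7747 = 139.973 g.
M(CaCl2) = 40.08 + 2(35.45) = 110.98 g/mol.
M(AgCl) = 107.87 + 35.45 = 143.32 g/mol.
n(CaCl2) = 139.973 / 110.98 = 1.26124 mol.
Step 1 (CaCl2:NaCl = 3:6): theoretical n(NaCl) = 2.52249 mol; at 81.84% yield, n(NaCl) = 2.06440 mol.
Step 2 (NaCl:AgCl = 1:1): theoretical n(AgCl) = 2.06440 mol, so theoretical mass = 2.06440 × 143.32 = 295.870 g.
At 63.46% yield, actual mass of AgCl = 295.870 × 0.6346 = 187.759 g.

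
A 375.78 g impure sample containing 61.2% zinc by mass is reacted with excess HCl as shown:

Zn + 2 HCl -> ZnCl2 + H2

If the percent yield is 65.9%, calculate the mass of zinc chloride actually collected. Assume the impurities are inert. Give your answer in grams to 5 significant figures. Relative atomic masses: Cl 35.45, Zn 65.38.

315.91 g

Pure Zn available = 375.78 g × 0.612 = 229.977 g.
M(Zn) = 65.38 g/mol.
M(ZnCl2) = 65.38 + 2(35.45) = 136.28 g/mol.
n(Zn) = 229.977 g / 65.38 g/mol = 3.51755 mol.
From the equation the Zn:ZnCl2 mole ratio is 1:1, so n(ZnCl2) = 3.51755 × 1/1 = 3.51755 mol.
Mass of ZnCl2 = 3.51755 mol × 136.28 g/mol = 479.372 g.
Actual mass collected = 479.372 g × 0.659 = 315.906 g.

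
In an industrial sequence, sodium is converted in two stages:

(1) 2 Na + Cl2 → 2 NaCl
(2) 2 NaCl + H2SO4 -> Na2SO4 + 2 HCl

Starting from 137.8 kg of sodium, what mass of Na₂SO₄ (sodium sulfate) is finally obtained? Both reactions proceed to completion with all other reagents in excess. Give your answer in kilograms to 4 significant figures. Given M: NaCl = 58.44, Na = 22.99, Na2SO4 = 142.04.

425.7 kg

137.8 kg = 137800 g.
n(Na) = 137800 / 22.99 = 5993.9 mol.
Step 1 gives a 2:2 ratio of Na to NaCl, so n(NaCl) = 5993.9 mol.
In step 2 the NaCl:Na2SO4 ratio is 2:1, so n(Na2SO4) = 2997.0 mol.
Mass of Na2SO4 = 2997.0 × 142.04 = 425690 g = 425.7 kg.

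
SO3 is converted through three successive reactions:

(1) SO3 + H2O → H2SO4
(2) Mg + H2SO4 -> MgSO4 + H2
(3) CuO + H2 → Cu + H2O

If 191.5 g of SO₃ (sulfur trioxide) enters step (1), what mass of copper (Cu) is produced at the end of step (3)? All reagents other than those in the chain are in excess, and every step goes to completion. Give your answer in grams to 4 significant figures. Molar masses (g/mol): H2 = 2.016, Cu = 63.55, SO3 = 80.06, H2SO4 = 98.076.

n(SO3) = 191.5 / 80.06 = 2.3920 mol.
Reaction (1): SO3→H2SO4 ratio 1:1 ⇒ n(H2SO4) = 2.3920 mol.
Reaction (2): H2SO4→H2 ratio 1:1 ⇒ n(H2) = 2.3920 mol.
Reaction (3): H2→Cu ratio 1:1 ⇒ n(Cu) = 2.3920 mol.
Mass of Cu = 2.3920 × 63.55 = 152.01 g.

152.0 g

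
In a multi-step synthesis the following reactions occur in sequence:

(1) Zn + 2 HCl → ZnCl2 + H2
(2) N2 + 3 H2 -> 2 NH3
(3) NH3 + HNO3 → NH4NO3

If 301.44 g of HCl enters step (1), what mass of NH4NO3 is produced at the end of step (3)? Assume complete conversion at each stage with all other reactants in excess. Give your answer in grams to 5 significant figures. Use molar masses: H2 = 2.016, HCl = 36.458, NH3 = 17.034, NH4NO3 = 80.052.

n(HCl) = 301.44 / 36.458 = 8.26814 mol.
Reaction (1): HCl→H2 ratio 2:1 ⇒ n(H2) = 4.13407 mol.
Reaction (2): H2→NH3 ratio 3:2 ⇒ n(NH3) = 2.75605 mol.
Reaction (3): NH3→NH4NO3 ratio 1:1 ⇒ n(NH4NO3) = 2.75605 mol.
Mass of NH4NO3 = 2.75605 × 80.052 = 220.627 g.

220.63 g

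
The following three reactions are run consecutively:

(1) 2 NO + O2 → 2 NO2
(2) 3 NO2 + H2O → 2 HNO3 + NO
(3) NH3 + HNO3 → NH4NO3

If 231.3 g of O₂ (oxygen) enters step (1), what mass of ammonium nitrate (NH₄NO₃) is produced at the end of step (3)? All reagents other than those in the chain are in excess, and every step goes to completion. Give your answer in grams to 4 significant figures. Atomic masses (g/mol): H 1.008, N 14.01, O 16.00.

M(O2) = 2(16.00) = 32.00 g/mol.
M(NH4NO3) = 2(14.01) + 4(1.008) + 3(16.00) = 80.052 g/mol.
n(O2) = 231.3 / 32.00 = 7.2281 mol.
Reaction (1): O2→NO2 ratio 1:2 ⇒ n(NO2) = 14.456 mol.
Reaction (2): NO2→HNO3 ratio 3:2 ⇒ n(HNO3) = 9.6375 mol.
Reaction (3): HNO3→NH4NO3 ratio 1:1 ⇒ n(NH4NO3) = 9.6375 mol.
Mass of NH4NO3 = 9.6375 × 80.052 = 771.50 g.

771.5 g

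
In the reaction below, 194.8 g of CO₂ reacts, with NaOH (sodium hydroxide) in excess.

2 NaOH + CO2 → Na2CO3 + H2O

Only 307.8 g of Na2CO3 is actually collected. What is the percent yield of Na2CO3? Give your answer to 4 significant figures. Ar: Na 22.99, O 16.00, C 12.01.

65.61 %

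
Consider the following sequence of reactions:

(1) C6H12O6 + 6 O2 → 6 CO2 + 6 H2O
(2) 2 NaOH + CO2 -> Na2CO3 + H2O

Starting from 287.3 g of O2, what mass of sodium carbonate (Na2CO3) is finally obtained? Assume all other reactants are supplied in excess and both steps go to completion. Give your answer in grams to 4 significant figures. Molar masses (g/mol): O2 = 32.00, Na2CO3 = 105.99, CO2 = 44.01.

n(O2) = 287.30 / 32.00 = 8.9781 mol.
Step 1 gives a 6:6 ratio of O2 to CO2, so n(CO2) = 8.9781 mol.
In step 2 the CO2:Na2CO3 ratio is 1:1, so n(Na2CO3) = 8.9781 mol.
Mass of Na2CO3 = 8.9781 × 105.99 = 951.59 g.

951.6 g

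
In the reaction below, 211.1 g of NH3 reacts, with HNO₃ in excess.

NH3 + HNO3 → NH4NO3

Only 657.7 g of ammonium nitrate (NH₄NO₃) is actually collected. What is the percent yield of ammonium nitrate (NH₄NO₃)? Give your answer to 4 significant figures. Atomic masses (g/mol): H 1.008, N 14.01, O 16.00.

66.30 %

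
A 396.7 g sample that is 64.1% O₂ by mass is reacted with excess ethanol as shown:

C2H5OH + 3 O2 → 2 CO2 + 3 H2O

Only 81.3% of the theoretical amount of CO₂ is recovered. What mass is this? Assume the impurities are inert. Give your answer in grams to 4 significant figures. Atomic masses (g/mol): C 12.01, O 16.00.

Pure O2 available = 396.7 g × 0.641 = 254.28 g.
M(O2) = 2(16.00) = 32.00 g/mol.
M(CO2) = 12.01 + 2(16.00) = 44.01 g/mol.
n(O2) = 254.28 g / 32.00 g/mol = 7.9464 mol.
From the equation the O2:CO2 mole ratio is 3:2, so n(CO2) = 7.9464 × 2/3 = 5.2976 mol.
Mass of CO2 = 5.2976 mol × 44.01 g/mol = 233.15 g.
Actual mass collected = 233.15 g × 0.813 = 189.55 g.

189.5 g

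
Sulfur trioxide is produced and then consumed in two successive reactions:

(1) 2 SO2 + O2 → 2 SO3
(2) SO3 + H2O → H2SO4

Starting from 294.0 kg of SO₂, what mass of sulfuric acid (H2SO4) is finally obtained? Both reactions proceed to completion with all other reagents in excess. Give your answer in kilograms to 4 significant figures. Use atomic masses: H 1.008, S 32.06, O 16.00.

450.1 kg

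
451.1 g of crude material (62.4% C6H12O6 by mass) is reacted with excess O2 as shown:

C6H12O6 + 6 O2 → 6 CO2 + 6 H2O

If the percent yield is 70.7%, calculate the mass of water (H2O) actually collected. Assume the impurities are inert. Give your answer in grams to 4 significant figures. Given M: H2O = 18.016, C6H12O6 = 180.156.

119.4 g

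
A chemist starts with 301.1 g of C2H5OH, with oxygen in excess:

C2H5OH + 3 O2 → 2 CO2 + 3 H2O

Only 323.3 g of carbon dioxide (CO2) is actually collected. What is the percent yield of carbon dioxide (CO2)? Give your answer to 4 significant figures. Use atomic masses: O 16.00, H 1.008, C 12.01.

M(C2H5OH) = 2(12.01) + 6(1.008) + 16.00 = 46.068 g/mol.
M(CO2) = 12.01 + 2(16.00) = 44.01 g/mol.
n(C2H5OH) = 301.10 g / 46.068 g/mol = 6.5360 mol.
From the equation the C2H5OH:CO2 mole ratio is 1:2, so n(CO2) = 6.5360 × 2/1 = 13.072 mol.
Mass of CO2 = 13.072 mol × 44.01 g/mol = 575.30 g.
This is the theoretical yield. Percent yield = 323.3 g / 575.30 g × 100% = 56.197%.

56.20 %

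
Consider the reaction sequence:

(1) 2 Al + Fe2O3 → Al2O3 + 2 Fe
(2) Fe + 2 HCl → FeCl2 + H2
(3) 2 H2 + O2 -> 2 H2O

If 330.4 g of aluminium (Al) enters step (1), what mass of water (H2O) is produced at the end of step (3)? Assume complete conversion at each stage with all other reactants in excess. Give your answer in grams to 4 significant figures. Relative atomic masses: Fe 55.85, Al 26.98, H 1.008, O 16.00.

M(Al) = 26.98 g/mol.
M(H2O) = 2(1.008) + 16.00 = 18.016 g/mol.
n(Al) = 330.4 / 26.98 = 12.246 mol.
Reaction (1): Al→Fe ratio 2:2 ⇒ n(Fe) = 12.246 mol.
Reaction (2): Fe→H2 ratio 1:1 ⇒ n(H2) = 12.246 mol.
Reaction (3): H2→H2O ratio 2:2 ⇒ n(H2O) = 12.246 mol.
Mass of H2O = 12.246 × 18.016 = 220.63 g.

220.6 g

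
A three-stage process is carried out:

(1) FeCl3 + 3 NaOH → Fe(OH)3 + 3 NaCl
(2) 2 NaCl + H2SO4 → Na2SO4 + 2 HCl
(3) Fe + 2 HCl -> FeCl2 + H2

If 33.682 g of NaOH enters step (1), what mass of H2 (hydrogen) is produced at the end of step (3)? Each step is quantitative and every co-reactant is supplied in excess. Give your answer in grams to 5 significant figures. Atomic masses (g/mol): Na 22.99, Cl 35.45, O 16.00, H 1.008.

M(NaOH) = 22.99 + 16.00 + 1.008 = 39.998 g/mol.
M(H2) = 2(1.008) = 2.016 g/mol.
n(NaOH) = 33.682 / 39.998 = 0.842092 mol.
Reaction (1): NaOH→NaCl ratio 3:3 ⇒ n(NaCl) = 0.842092 mol.
Reaction (2): NaCl→HCl ratio 2:2 ⇒ n(HCl) = 0.842092 mol.
Reaction (3): HCl→H2 ratio 2:1 ⇒ n(H2) = 0.421046 mol.
Mass of H2 = 0.421046 × 2.016 = 0.848829 g.

0.84883 g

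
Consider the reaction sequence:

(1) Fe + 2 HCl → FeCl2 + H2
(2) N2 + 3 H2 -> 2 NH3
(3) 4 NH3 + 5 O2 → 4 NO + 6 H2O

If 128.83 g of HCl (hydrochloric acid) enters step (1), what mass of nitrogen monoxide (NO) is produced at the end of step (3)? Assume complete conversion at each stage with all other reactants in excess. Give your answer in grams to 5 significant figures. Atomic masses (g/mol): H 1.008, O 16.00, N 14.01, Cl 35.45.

35.348 g

M(HCl) = 1.008 + 35.45 = 36.458 g/mol.
M(NO) = 14.01 + 16.00 = 30.01 g/mol.
n(HCl) = 128.83 / 36.458 = 3.53366 mol.
Reaction (1): HCl→H2 ratio 2:1 ⇒ n(H2) = 1.76683 mol.
Reaction (2): H2→NH3 ratio 3:2 ⇒ n(NH3) = 1.17789 mol.
Reaction (3): NH3→NO ratio 4:4 ⇒ n(NO) = 1.17789 mol.
Mass of NO = 1.17789 × 30.01 = 35.3483 g.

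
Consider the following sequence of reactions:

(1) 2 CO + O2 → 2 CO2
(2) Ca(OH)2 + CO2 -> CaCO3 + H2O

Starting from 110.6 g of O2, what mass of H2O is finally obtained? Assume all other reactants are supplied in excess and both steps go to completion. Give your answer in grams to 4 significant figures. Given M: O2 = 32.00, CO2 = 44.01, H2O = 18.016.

124.5 g

n(O2) = 110.60 / 32.00 = 3.4562 mol.
Step 1 gives a 1:2 ratio of O2 to CO2, so n(CO2) = 6.9125 mol.
In step 2 the CO2:H2O ratio is 1:1, so n(H2O) = 6.9125 mol.
Mass of H2O = 6.9125 × 18.016 = 124.54 g.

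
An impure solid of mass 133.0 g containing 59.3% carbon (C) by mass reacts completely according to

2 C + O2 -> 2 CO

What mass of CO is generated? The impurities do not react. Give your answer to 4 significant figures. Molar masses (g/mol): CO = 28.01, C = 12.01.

Mass of pure C = 133.0 g × 0.593 = 78.869 g.
n(C) = 78.869 g / 12.01 g/mol = 6.5669 mol.
From the equation the C:CO mole ratio is 2:2, so n(CO) = 6.5669 × 2/2 = 6.5669 mol.
Mass of CO = 6.5669 mol × 28.01 g/mol = 183.94 g.

183.9 g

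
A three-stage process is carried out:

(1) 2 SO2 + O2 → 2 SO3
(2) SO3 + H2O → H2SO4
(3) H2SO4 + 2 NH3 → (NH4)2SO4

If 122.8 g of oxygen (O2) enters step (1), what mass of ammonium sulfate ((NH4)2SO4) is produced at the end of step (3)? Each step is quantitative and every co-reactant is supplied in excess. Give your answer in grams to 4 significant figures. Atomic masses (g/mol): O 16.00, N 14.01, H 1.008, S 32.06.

1014 g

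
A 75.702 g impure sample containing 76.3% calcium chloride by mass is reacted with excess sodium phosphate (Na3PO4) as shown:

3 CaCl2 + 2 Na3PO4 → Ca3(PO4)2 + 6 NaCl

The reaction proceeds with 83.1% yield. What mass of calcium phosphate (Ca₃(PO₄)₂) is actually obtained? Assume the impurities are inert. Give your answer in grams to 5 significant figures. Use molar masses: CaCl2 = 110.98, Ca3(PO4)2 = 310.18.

44.718 g

Pure CaCl2 available = 75.702 g × 0.763 = 57.7606 g.
n(CaCl2) = 57.7606 g / 110.98 g/mol = 0.520460 mol.
From the equation the CaCl2:Ca3(PO4)2 mole ratio is 3:1, so n(Ca3(PO4)2) = 0.520460 × 1/3 = 0.173487 mol.
Mass of Ca3(PO4)2 = 0.173487 mol × 310.18 g/mol = 53.8121 g.
Actual mass collected = 53.8121 g × 0.831 = 44.7178 g.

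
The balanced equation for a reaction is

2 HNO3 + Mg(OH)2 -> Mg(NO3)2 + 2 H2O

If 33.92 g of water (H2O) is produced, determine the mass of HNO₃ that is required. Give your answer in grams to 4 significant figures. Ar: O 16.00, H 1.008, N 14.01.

118.6 g

M(H2O) = 2(1.008) + 16.00 = 18.016 g/mol.
M(HNO3) = 1.008 + 14.01 + 3(16.00) = 63.018 g/mol.
n(H2O) = 33.920 g / 18.016 g/mol = 1.8828 mol.
From the equation the H2O:HNO3 mole ratio is 2:2, so n(HNO3) = 1.8828 × 2/2 = 1.8828 mol.
Mass of HNO3 = 1.8828 mol × 63.018 g/mol = 118.65 g.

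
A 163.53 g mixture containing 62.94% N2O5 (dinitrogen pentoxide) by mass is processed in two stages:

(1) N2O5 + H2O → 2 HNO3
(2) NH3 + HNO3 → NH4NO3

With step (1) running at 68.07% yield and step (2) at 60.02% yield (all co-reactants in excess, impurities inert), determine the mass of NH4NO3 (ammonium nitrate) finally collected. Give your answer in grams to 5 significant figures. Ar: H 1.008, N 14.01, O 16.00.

Pure N2O5 = 163.53 × 0.6294 = 102.926 g.
M(N2O5) = 2(14.01) + 5(16.00) = 108.02 g/mol.
M(NH4NO3) = 2(14.01) + 4(1.008) + 3(16.00) = 80.052 g/mol.
n(N2O5) = 102.926 / 108.02 = 0.952840 mol.
Step 1 (N2O5:HNO3 = 1:2): theoretical n(HNO3) = 1.90568 mol; at 68.07% yield, n(HNO3) = 1.29720 mol.
Step 2 (HNO3:NH4NO3 = 1:1): theoretical n(NH4NO3) = 1.29720 mol, so theoretical mass = 1.29720 × 80.052 = 103.843 g.
At 60.02% yield, actual mass of NH4NO3 = 103.843 × 0.6002 = 62.3267 g.

62.327 g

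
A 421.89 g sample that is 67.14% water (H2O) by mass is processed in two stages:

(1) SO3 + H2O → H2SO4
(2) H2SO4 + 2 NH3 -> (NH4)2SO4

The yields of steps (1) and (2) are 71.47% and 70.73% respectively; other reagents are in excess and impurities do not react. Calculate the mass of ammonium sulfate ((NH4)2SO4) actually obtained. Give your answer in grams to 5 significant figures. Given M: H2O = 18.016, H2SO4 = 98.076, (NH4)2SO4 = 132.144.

1050.3 g

Pure H2O = 421.89 × 0.6714 = 283.257 g.
n(H2O) = 283.257 / 18.016 = 15.7225 mol.
Step 1 (H2O:H2SO4 = 1:1): theoretical n(H2SO4) = 15.7225 mol; at 71.47% yield, n(H2SO4) = 11.2369 mol.
Step 2 (H2SO4:(NH4)2SO4 = 1:1): theoretical n((NH4)2SO4) = 11.2369 mol, so theoretical mass = 11.2369 × 132.144 = 1484.89 g.
At 70.73% yield, actual mass of (NH4)2SO4 = 1484.89 × 0.7073 = 1050.26 g.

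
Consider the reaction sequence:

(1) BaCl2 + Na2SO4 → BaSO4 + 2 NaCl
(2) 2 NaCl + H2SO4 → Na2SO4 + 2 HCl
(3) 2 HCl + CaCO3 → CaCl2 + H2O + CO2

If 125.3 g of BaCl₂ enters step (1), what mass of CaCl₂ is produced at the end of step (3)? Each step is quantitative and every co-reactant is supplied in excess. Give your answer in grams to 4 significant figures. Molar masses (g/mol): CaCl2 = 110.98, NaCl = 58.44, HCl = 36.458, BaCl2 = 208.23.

n(BaCl2) = 125.3 / 208.23 = 0.60174 mol.
Reaction (1): BaCl2→NaCl ratio 1:2 ⇒ n(NaCl) = 1.2035 mol.
Reaction (2): NaCl→HCl ratio 2:2 ⇒ n(HCl) = 1.2035 mol.
Reaction (3): HCl→CaCl2 ratio 2:1 ⇒ n(CaCl2) = 0.60174 mol.
Mass of CaCl2 = 0.60174 × 110.98 = 66.781 g.

66.78 g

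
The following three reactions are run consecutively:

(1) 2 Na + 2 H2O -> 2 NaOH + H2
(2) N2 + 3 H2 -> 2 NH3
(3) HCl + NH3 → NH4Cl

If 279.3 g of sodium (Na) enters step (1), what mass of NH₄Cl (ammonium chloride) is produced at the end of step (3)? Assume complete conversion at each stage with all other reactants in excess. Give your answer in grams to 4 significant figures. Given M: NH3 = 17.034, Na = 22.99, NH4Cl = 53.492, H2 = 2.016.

216.6 g

n(Na) = 279.3 / 22.99 = 12.149 mol.
Reaction (1): Na→H2 ratio 2:1 ⇒ n(H2) = 6.0744 mol.
Reaction (2): H2→NH3 ratio 3:2 ⇒ n(NH3) = 4.0496 mol.
Reaction (3): NH3→NH4Cl ratio 1:1 ⇒ n(NH4Cl) = 4.0496 mol.
Mass of NH4Cl = 4.0496 × 53.492 = 216.62 g.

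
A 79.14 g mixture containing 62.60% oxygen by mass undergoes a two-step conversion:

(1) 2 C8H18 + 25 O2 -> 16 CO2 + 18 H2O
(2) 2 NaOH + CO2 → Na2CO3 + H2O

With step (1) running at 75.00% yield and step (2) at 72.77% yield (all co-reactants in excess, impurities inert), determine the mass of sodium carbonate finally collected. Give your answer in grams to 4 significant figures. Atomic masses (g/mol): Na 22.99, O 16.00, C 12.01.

Pure O2 = 79.14 × 0.6260 = 49.542 g.
M(O2) = 2(16.00) = 32.00 g/mol.
M(Na2CO3) = 2(22.99) + 12.01 + 3(16.00) = 105.99 g/mol.
n(O2) = 49.542 / 32.00 = 1.5482 mol.
Step 1 (O2:CO2 = 25:16): theoretical n(CO2) = 0.99083 mol; at 75.00% yield, n(CO2) = 0.74312 mol.
Step 2 (CO2:Na2CO3 = 1:1): theoretical n(Na2CO3) = 0.74312 mol, so theoretical mass = 0.74312 × 105.99 = 78.764 g.
At 72.77% yield, actual mass of Na2CO3 = 78.764 × 0.7277 = 57.316 g.

57.32 g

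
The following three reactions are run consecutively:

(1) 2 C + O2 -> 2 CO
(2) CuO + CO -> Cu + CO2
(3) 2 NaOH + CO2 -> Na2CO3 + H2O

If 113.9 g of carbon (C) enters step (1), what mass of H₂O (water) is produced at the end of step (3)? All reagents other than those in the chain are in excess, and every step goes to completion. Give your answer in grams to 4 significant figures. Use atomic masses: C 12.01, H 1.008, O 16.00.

170.9 g

M(C) = 12.01 g/mol.
M(H2O) = 2(1.008) + 16.00 = 18.016 g/mol.
n(C) = 113.9 / 12.01 = 9.4838 mol.
Reaction (1): C→CO ratio 2:2 ⇒ n(CO) = 9.4838 mol.
Reaction (2): CO→CO2 ratio 1:1 ⇒ n(CO2) = 9.4838 mol.
Reaction (3): CO2→H2O ratio 1:1 ⇒ n(H2O) = 9.4838 mol.
Mass of H2O = 9.4838 × 18.016 = 170.86 g.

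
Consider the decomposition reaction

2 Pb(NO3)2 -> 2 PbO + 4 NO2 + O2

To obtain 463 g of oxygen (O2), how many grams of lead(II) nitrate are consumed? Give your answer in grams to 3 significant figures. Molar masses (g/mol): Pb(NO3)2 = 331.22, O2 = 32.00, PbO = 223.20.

9580 g

n(O2) = 463.0 g / 32.00 g/mol = 14.47 mol.
From the equation the O2:Pb(NO3)2 mole ratio is 1:2, so n(Pb(NO3)2) = 14.47 × 2/1 = 28.94 mol.
Mass of Pb(NO3)2 = 28.94 mol × 331.22 g/mol = 9585 g.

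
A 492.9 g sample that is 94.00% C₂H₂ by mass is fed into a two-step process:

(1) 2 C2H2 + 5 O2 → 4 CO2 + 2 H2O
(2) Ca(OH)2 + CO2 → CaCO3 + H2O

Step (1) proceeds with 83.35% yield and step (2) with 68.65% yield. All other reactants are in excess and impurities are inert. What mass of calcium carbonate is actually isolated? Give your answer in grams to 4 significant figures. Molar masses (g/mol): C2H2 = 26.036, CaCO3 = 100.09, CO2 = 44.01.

2038 g

Pure C2H2 = 492.9 × 0.9400 = 463.33 g.
n(C2H2) = 463.33 / 26.036 = 17.796 mol.
Step 1 (C2H2:CO2 = 2:4): theoretical n(CO2) = 35.591 mol; at 83.35% yield, n(CO2) = 29.665 mol.
Step 2 (CO2:CaCO3 = 1:1): theoretical n(CaCO3) = 29.665 mol, so theoretical mass = 29.665 × 100.09 = 2969.2 g.
At 68.65% yield, actual mass of CaCO3 = 2969.2 × 0.6865 = 2038.4 g.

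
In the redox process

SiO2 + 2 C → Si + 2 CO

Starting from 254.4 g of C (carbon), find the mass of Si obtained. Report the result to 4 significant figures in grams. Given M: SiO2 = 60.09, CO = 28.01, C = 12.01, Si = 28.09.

297.5 g

n(C) = 254.40 g / 12.01 g/mol = 21.182 mol.
From the equation the C:Si mole ratio is 2:1, so n(Si) = 21.182 × 1/2 = 10.591 mol.
Mass of Si = 10.591 mol × 28.09 g/mol = 297.51 g.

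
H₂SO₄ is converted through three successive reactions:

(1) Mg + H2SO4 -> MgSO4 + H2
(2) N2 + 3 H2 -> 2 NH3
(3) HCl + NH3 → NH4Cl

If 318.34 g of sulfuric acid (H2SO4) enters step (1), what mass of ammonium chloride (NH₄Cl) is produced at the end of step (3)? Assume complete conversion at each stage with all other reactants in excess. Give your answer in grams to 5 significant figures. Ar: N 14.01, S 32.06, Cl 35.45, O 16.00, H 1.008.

M(H2SO4) = 2(1.008) + 32.06 + 4(16.00) = 98.076 g/mol.
M(NH4Cl) = 14.01 + 4(1.008) + 35.45 = 53.492 g/mol.
n(H2SO4) = 318.34 / 98.076 = 3.24585 mol.
Reaction (1): H2SO4→H2 ratio 1:1 ⇒ n(H2) = 3.24585 mol.
Reaction (2): H2→NH3 ratio 3:2 ⇒ n(NH3) = 2.16390 mol.
Reaction (3): NH3→NH4Cl ratio 1:1 ⇒ n(NH4Cl) = 2.16390 mol.
Mass of NH4Cl = 2.16390 × 53.492 = 115.751 g.

115.75 g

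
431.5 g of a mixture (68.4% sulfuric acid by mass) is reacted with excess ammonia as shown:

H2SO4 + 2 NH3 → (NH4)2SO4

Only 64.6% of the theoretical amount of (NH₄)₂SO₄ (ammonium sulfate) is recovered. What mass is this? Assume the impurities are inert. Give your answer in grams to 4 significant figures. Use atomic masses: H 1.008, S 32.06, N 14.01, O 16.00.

256.9 g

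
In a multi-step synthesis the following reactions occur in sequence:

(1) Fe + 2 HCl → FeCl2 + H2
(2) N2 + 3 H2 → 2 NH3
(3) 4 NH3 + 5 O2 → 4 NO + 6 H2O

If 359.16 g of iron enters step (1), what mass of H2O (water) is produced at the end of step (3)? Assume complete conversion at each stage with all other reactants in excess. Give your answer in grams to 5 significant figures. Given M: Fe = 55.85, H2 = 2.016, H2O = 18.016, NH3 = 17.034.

115.86 g

n(Fe) = 359.16 / 55.85 = 6.43080 mol.
Reaction (1): Fe→H2 ratio 1:1 ⇒ n(H2) = 6.43080 mol.
Reaction (2): H2→NH3 ratio 3:2 ⇒ n(NH3) = 4.28720 mol.
Reaction (3): NH3→H2O ratio 4:6 ⇒ n(H2O) = 6.43080 mol.
Mass of H2O = 6.43080 × 18.016 = 115.857 g.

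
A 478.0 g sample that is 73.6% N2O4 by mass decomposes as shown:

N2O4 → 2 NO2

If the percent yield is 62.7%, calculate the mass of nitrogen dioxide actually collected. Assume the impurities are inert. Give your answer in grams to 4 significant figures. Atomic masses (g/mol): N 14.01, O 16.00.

Pure N2O4 available = 478.0 g × 0.736 = 351.81 g.
M(N2O4) = 2(14.01) + 4(16.00) = 92.02 g/mol.
M(NO2) = 14.01 + 2(16.00) = 46.01 g/mol.
n(N2O4) = 351.81 g / 92.02 g/mol = 3.8232 mol.
From the equation the N2O4:NO2 mole ratio is 1:2, so n(NO2) = 3.8232 × 2/1 = 7.6463 mol.
Mass of NO2 = 7.6463 mol × 46.01 g/mol = 351.81 g.
Actual mass collected = 351.81 g × 0.627 = 220.58 g.

220.6 g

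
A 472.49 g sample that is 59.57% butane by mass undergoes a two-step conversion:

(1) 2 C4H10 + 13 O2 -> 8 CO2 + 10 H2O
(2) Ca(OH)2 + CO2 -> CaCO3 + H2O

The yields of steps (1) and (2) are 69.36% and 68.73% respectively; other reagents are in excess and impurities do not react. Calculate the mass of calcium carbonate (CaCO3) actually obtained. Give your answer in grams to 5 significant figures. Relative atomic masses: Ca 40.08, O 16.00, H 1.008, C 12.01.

924.27 g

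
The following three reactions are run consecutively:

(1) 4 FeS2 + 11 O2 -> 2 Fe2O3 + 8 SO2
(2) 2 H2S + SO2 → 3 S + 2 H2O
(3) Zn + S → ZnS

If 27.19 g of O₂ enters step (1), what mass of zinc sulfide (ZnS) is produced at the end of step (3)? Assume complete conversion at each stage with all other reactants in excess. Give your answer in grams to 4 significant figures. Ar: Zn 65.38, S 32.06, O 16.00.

M(O2) = 2(16.00) = 32.00 g/mol.
M(ZnS) = 65.38 + 32.06 = 97.44 g/mol.
n(O2) = 27.19 / 32.00 = 0.84969 mol.
Reaction (1): O2→SO2 ratio 11:8 ⇒ n(SO2) = 0.61795 mol.
Reaction (2): SO2→S ratio 1:3 ⇒ n(S) = 1.8539 mol.
Reaction (3): S→ZnS ratio 1:1 ⇒ n(ZnS) = 1.8539 mol.
Mass of ZnS = 1.8539 × 97.44 = 180.64 g.

180.6 g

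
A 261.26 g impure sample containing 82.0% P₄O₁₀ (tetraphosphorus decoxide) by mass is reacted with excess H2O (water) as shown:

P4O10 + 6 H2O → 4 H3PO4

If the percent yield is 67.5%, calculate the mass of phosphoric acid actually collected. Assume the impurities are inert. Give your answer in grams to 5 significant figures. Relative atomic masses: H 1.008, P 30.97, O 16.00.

Pure P4O10 available = 261.26 g × 0.820 = 214.233 g.
M(P4O10) = 4(30.97) + 10(16.00) = 283.88 g/mol.
M(H3PO4) = 3(1.008) + 30.97 + 4(16.00) = 97.994 g/mol.
n(P4O10) = 214.233 g / 283.88 g/mol = 0.754661 mol.
From the equation the P4O10:H3PO4 mole ratio is 1:4, so n(H3PO4) = 0.754661 × 4/1 = 3.01864 mol.
Mass of H3PO4 = 3.01864 mol × 97.994 g/mol = 295.809 g.
Actual mass collected = 295.809 g × 0.675 = 199.671 g.

199.67 g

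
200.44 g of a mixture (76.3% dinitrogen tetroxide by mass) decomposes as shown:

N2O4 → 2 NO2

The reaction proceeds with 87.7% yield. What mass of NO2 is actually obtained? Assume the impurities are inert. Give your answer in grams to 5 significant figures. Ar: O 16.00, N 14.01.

134.12 g

Pure N2O4 available = 200.44 g × 0.763 = 152.936 g.
M(N2O4) = 2(14.01) + 4(16.00) = 92.02 g/mol.
M(NO2) = 14.01 + 2(16.00) = 46.01 g/mol.
n(N2O4) = 152.936 g / 92.02 g/mol = 1.66198 mol.
From the equation the N2O4:NO2 mole ratio is 1:2, so n(NO2) = 1.66198 × 2/1 = 3.32397 mol.
Mass of NO2 = 3.32397 mol × 46.01 g/mol = 152.936 g.
Actual mass collected = 152.936 g × 0.877 = 134.125 g.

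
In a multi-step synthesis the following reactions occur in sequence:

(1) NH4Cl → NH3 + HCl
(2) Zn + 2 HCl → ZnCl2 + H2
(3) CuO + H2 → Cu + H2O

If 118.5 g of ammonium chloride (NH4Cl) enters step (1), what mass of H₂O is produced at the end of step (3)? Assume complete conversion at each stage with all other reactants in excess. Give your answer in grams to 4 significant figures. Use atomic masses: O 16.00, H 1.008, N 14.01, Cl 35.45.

M(NH4Cl) = 14.01 + 4(1.008) + 35.45 = 53.492 g/mol.
M(H2O) = 2(1.008) + 16.00 = 18.016 g/mol.
n(NH4Cl) = 118.5 / 53.492 = 2.2153 mol.
Reaction (1): NH4Cl→HCl ratio 1:1 ⇒ n(HCl) = 2.2153 mol.
Reaction (2): HCl→H2 ratio 2:1 ⇒ n(H2) = 1.1076 mol.
Reaction (3): H2→H2O ratio 1:1 ⇒ n(H2O) = 1.1076 mol.
Mass of H2O = 1.1076 × 18.016 = 19.955 g.

19.96 g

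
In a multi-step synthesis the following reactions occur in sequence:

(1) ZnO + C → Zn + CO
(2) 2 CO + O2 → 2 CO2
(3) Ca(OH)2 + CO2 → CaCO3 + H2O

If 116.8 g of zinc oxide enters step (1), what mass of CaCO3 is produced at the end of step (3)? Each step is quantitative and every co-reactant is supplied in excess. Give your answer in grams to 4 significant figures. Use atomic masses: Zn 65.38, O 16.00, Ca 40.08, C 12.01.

M(ZnO) = 65.38 + 16.00 = 81.38 g/mol.
M(CaCO3) = 40.08 + 12.01 + 3(16.00) = 100.09 g/mol.
n(ZnO) = 116.8 / 81.38 = 1.4352 mol.
Reaction (1): ZnO→CO ratio 1:1 ⇒ n(CO) = 1.4352 mol.
Reaction (2): CO→CO2 ratio 2:2 ⇒ n(CO2) = 1.4352 mol.
Reaction (3): CO2→CaCO3 ratio 1:1 ⇒ n(CaCO3) = 1.4352 mol.
Mass of CaCO3 = 1.4352 × 100.09 = 143.65 g.

143.7 g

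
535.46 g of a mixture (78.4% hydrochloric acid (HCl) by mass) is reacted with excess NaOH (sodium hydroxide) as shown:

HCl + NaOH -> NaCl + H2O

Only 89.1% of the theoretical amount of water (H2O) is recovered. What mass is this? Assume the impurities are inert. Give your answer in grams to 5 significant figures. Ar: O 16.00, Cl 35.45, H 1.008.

184.84 g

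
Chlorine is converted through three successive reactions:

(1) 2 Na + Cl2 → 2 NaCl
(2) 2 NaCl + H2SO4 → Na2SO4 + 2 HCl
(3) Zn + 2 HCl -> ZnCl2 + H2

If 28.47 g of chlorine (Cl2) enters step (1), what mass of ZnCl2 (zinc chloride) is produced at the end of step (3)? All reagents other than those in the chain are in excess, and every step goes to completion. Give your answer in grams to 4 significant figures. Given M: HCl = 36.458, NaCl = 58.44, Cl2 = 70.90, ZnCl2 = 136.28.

54.72 g

n(Cl2) = 28.47 / 70.90 = 0.40155 mol.
Reaction (1): Cl2→NaCl ratio 1:2 ⇒ n(NaCl) = 0.80310 mol.
Reaction (2): NaCl→HCl ratio 2:2 ⇒ n(HCl) = 0.80310 mol.
Reaction (3): HCl→ZnCl2 ratio 2:1 ⇒ n(ZnCl2) = 0.40155 mol.
Mass of ZnCl2 = 0.40155 × 136.28 = 54.723 g.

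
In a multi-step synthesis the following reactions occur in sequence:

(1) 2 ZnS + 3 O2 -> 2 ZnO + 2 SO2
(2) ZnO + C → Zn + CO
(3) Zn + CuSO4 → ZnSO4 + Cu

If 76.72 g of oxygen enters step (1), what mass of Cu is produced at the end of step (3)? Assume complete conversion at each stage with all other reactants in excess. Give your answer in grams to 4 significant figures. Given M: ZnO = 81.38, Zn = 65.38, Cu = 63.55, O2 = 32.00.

n(O2) = 76.72 / 32.00 = 2.3975 mol.
Reaction (1): O2→ZnO ratio 3:2 ⇒ n(ZnO) = 1.5983 mol.
Reaction (2): ZnO→Zn ratio 1:1 ⇒ n(Zn) = 1.5983 mol.
Reaction (3): Zn→Cu ratio 1:1 ⇒ n(Cu) = 1.5983 mol.
Mass of Cu = 1.5983 × 63.55 = 101.57 g.

101.6 g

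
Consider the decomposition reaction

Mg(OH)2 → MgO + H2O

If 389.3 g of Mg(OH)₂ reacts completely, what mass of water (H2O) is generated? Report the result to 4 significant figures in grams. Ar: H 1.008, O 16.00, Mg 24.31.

M(Mg(OH)2) = 24.31 + 2(16.00) + 2(1.008) = 58.326 g/mol.
M(H2O) = 2(1.008) + 16.00 = 18.016 g/mol.
n(Mg(OH)2) = 389.30 g / 58.326 g/mol = 6.6746 mol.
From the equation the Mg(OH)2:H2O mole ratio is 1:1, so n(H2O) = 6.6746 × 1/1 = 6.6746 mol.
Mass of H2O = 6.6746 mol × 18.016 g/mol = 120.25 g.

120.2 g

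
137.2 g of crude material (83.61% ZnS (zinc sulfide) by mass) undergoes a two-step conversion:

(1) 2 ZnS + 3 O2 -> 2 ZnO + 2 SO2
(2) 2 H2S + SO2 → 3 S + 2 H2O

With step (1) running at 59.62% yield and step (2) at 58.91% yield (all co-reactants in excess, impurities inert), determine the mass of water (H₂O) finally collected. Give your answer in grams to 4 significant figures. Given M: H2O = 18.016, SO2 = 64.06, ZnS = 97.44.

Pure ZnS = 137.2 × 0.8361 = 114.71 g.
n(ZnS) = 114.71 / 97.44 = 1.1773 mol.
Step 1 (ZnS:SO2 = 2:2): theoretical n(SO2) = 1.1773 mol; at 59.62% yield, n(SO2) = 0.70189 mol.
Step 2 (SO2:H2O = 1:2): theoretical n(H2O) = 1.4038 mol, so theoretical mass = 1.4038 × 18.016 = 25.290 g.
At 58.91% yield, actual mass of H2O = 25.290 × 0.5891 = 14.899 g.

14.90 g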